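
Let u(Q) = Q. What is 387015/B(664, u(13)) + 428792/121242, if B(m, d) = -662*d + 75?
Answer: -21632224039/517157751 ≈ -41.829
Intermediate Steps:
B(m, d) = 75 - 662*d
387015/B(664, u(13)) + 428792/121242 = 387015/(75 - 662*13) + 428792/121242 = 387015/(75 - 8606) + 428792*(1/121242) = 387015/(-8531) + 214396/60621 = 387015*(-1/8531) + 214396/60621 = -387015/8531 + 214396/60621 = -21632224039/517157751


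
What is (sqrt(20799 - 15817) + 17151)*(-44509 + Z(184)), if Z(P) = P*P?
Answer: -182709603 - 10653*sqrt(4982) ≈ -1.8346e+8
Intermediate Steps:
Z(P) = P**2
(sqrt(20799 - 15817) + 17151)*(-44509 + Z(184)) = (sqrt(20799 - 15817) + 17151)*(-44509 + 184**2) = (sqrt(4982) + 17151)*(-44509 + 33856) = (17151 + sqrt(4982))*(-10653) = -182709603 - 10653*sqrt(4982)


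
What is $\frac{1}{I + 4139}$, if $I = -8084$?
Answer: $- \frac{1}{3945} \approx -0.00025349$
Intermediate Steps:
$\frac{1}{I + 4139} = \frac{1}{-8084 + 4139} = \frac{1}{-3945} = - \frac{1}{3945}$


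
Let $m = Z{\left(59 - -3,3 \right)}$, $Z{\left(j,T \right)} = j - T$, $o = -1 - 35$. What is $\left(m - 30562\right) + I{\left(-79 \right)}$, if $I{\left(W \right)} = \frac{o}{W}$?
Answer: $- \frac{2409701}{79} \approx -30503.0$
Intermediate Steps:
$o = -36$
$m = 59$ ($m = \left(59 - -3\right) - 3 = \left(59 + 3\right) - 3 = 62 - 3 = 59$)
$I{\left(W \right)} = - \frac{36}{W}$
$\left(m - 30562\right) + I{\left(-79 \right)} = \left(59 - 30562\right) - \frac{36}{-79} = -30503 - - \frac{36}{79} = -30503 + \frac{36}{79} = - \frac{2409701}{79}$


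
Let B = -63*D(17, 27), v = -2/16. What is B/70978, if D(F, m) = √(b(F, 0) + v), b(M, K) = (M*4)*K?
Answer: -63*I*√2/283912 ≈ -0.00031381*I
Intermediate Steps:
b(M, K) = 4*K*M (b(M, K) = (4*M)*K = 4*K*M)
v = -⅛ (v = -2*1/16 = -⅛ ≈ -0.12500)
D(F, m) = I*√2/4 (D(F, m) = √(4*0*F - ⅛) = √(0 - ⅛) = √(-⅛) = I*√2/4)
B = -63*I*√2/4 ≈ -22.274*I
B/70978 = -63*I*√2/4/70978 = -63*I*√2/4*(1/70978) = -63*I*√2/283912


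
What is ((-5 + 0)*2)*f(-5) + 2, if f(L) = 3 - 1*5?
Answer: 22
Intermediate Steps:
f(L) = -2 (f(L) = 3 - 5 = -2)
((-5 + 0)*2)*f(-5) + 2 = ((-5 + 0)*2)*(-2) + 2 = -5*2*(-2) + 2 = -10*(-2) + 2 = 20 + 2 = 22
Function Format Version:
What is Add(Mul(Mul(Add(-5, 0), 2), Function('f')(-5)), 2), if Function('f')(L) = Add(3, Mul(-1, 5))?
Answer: 22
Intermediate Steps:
Function('f')(L) = -2 (Function('f')(L) = Add(3, -5) = -2)
Add(Mul(Mul(Add(-5, 0), 2), Function('f')(-5)), 2) = Add(Mul(Mul(Add(-5, 0), 2), -2), 2) = Add(Mul(Mul(-5, 2), -2), 2) = Add(Mul(-10, -2), 2) = Add(20, 2) = 22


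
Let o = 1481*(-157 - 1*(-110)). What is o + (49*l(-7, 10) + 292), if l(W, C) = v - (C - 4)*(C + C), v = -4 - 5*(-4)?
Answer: -74411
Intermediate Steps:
v = 16 (v = -4 + 20 = 16)
l(W, C) = 16 - 2*C*(-4 + C) (l(W, C) = 16 - (C - 4)*(C + C) = 16 - (-4 + C)*2*C = 16 - 2*C*(-4 + C))
o = -69607 (o = 1481*(-157 + 110) = 1481*(-47) = -69607)
o + (49*l(-7, 10) + 292) = -69607 + (49*(16 - 2*10**2 + 8*10) + 292) = -69607 + (49*(16 - 2*100 + 80) + 292) = -69607 + (49*(16 - 200 + 80) + 292) = -69607 + (49*(-104) + 292) = -69607 + (-5096 + 292) = -69607 - 4804 = -74411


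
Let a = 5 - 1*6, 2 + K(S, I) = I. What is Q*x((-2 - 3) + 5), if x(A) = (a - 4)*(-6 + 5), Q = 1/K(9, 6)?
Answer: 5/4 ≈ 1.2500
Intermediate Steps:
K(S, I) = -2 + I
a = -1 (a = 5 - 6 = -1)
Q = ¼ (Q = 1/(-2 + 6) = 1/4 = ¼ ≈ 0.25000)
x(A) = 5 (x(A) = (-1 - 4)*(-6 + 5) = -5*(-1) = 5)
Q*x((-2 - 3) + 5) = (¼)*5 = 5/4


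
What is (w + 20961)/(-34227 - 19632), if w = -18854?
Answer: -2107/53859 ≈ -0.039121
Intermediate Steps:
(w + 20961)/(-34227 - 19632) = (-18854 + 20961)/(-34227 - 19632) = 2107/(-53859) = 2107*(-1/53859) = -2107/53859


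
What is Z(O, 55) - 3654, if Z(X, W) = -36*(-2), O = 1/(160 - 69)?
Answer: -3582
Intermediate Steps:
O = 1/91 ≈ 0.010989
Z(X, W) = 72
Z(O, 55) - 3654 = 72 - 3654 = -3582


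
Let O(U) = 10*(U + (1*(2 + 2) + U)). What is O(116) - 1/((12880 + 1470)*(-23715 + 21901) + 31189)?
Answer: 61359317961/25999711 ≈ 2360.0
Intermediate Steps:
O(U) = 40 + 20*U (O(U) = 10*(U + (1*4 + U)) = 10*(U + (4 + U)) = 10*(4 + 2*U) = 40 + 20*U)
O(116) - 1/((12880 + 1470)*(-23715 + 21901) + 31189) = (40 + 20*116) - 1/((12880 + 1470)*(-23715 + 21901) + 31189) = (40 + 2320) - 1/(14350*(-1814) + 31189) = 2360 - 1/(-26030900 + 31189) = 2360 - 1/(-25999711) = 2360 - 1*(-1/25999711) = 2360 + 1/25999711 = 61359317961/25999711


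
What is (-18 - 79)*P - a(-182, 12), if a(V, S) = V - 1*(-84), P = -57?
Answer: 5627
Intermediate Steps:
a(V, S) = 84 + V (a(V, S) = V + 84 = 84 + V)
(-18 - 79)*P - a(-182, 12) = (-18 - 79)*(-57) - (84 - 182) = -97*(-57) - 1*(-98) = 5529 + 98 = 5627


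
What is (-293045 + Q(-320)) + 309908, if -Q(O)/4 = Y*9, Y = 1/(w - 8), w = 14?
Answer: 16857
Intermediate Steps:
Y = 1/6 (Y = 1/(14 - 8) = 1/6 ≈ 0.16667)
Q(O) = -6 (Q(O) = -2*9/3 = -4*3/2 = -6)
(-293045 + Q(-320)) + 309908 = (-293045 - 6) + 309908 = -293051 + 309908 = 16857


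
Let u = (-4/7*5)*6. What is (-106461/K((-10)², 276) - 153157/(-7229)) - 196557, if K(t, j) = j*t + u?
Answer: -91441741755221/465258440 ≈ -1.9654e+5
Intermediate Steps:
u = -120/7 (u = (-4*⅐*5)*6 = -4/7*5*6 = -20/7*6 = -120/7 ≈ -17.143)
K(t, j) = -120/7 + j*t (K(t, j) = j*t - 120/7 = -120/7 + j*t)
(-106461/K((-10)², 276) - 153157/(-7229)) - 196557 = (-106461/(-120/7 + 276*(-10)²) - 153157/(-7229)) - 196557 = (-106461/(-120/7 + 276*100) - 153157*(-1/7229)) - 196557 = (-106461/(-120/7 + 27600) + 153157/7229) - 196557 = (-106461/193080/7 + 153157/7229) - 196557 = (-106461*7/193080 + 153157/7229) - 196557 = (-248409/64360 + 153157/7229) - 196557 = 8061435859/465258440 - 196557 = -91441741755221/465258440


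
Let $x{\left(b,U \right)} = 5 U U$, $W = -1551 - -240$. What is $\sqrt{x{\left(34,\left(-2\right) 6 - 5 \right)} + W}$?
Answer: $\sqrt{134} \approx 11.576$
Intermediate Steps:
$W = -1311$ ($W = -1551 + 240 = -1311$)
$x{\left(b,U \right)} = 5 U^{2}$
$\sqrt{x{\left(34,\left(-2\right) 6 - 5 \right)} + W} = \sqrt{5 \left(\left(-2\right) 6 - 5\right)^{2} - 1311} = \sqrt{5 \left(-12 - 5\right)^{2} - 1311} = \sqrt{5 \left(-17\right)^{2} - 1311} = \sqrt{5 \cdot 289 - 1311} = \sqrt{1445 - 1311} = \sqrt{134}$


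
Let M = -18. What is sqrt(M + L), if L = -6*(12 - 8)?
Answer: I*sqrt(42) ≈ 6.4807*I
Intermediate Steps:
L = -24 (L = -6*4 = -24)
sqrt(M + L) = sqrt(-18 - 24) = sqrt(-42) = I*sqrt(42)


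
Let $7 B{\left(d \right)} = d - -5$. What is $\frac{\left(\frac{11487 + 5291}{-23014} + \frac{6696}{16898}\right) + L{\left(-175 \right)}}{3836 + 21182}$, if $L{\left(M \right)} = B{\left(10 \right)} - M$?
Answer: $\frac{17189943535}{2432316082574} \approx 0.0070673$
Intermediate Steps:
$B{\left(d \right)} = \frac{5}{7} + \frac{d}{7}$ ($B{\left(d \right)} = \frac{d - -5}{7} = \frac{d + 5}{7} = \frac{5 + d}{7} = \frac{5}{7} + \frac{d}{7}$)
$L{\left(M \right)} = \frac{15}{7} - M$ ($L{\left(M \right)} = \left(\frac{5}{7} + \frac{1}{7} \cdot 10\right) - M = \left(\frac{5}{7} + \frac{10}{7}\right) - M = \frac{15}{7} - M$)
$\frac{\left(\frac{11487 + 5291}{-23014} + \frac{6696}{16898}\right) + L{\left(-175 \right)}}{3836 + 21182} = \frac{\left(\frac{11487 + 5291}{-23014} + \frac{6696}{16898}\right) + \left(\frac{15}{7} - -175\right)}{3836 + 21182} = \frac{\left(16778 \left(- \frac{1}{23014}\right) + 6696 \cdot \frac{1}{16898}\right) + \left(\frac{15}{7} + 175\right)}{25018} = \left(\left(- \frac{8389}{11507} + \frac{3348}{8449}\right) + \frac{1240}{7}\right) \frac{1}{25018} = \left(- \frac{32353225}{97222643} + \frac{1240}{7}\right) \frac{1}{25018} = \frac{17189943535}{97222643} \cdot \frac{1}{25018} = \frac{17189943535}{2432316082574}$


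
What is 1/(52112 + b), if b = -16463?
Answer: 1/35649 ≈ 2.8051e-5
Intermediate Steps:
1/(52112 + b) = 1/(52112 - 16463) = 1/35649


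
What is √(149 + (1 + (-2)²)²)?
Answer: √174 ≈ 13.191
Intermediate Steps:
√(149 + (1 + (-2)²)²) = √(149 + (1 + 4)²) = √(149 + 5²) = √(149 + 25) = √174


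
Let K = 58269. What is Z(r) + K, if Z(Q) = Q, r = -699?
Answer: 57570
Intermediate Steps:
Z(r) + K = -699 + 58269 = 57570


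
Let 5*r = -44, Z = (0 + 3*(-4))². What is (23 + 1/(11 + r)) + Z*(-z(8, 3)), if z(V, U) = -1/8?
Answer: 456/11 ≈ 41.455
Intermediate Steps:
z(V, U) = -⅛ (z(V, U) = -1*⅛ = -⅛)
Z = 144 (Z = (0 - 12)² = (-12)² = 144)
r = -44/5 (r = (⅕)*(-44) = -44/5 ≈ -8.8000)
(23 + 1/(11 + r)) + Z*(-z(8, 3)) = (23 + 1/(11 - 44/5)) + 144*(-1*(-⅛)) = (23 + 1/(11/5)) + 144*(⅛) = (23 + 5/11) + 18 = 258/11 + 18 = 456/11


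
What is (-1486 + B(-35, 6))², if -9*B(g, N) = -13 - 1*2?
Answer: 19829209/9 ≈ 2.2032e+6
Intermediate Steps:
B(g, N) = 5/3 (B(g, N) = -(-13 - 1*2)/9 = -(-13 - 2)/9 = -⅑*(-15) = 5/3)
(-1486 + B(-35, 6))² = (-1486 + 5/3)² = (-4453/3)² = 19829209/9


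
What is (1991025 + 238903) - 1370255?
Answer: 859673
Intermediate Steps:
(1991025 + 238903) - 1370255 = 2229928 - 1370255 = 859673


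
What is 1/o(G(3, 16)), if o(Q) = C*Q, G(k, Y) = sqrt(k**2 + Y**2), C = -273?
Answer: -sqrt(265)/72345 ≈ -0.00022502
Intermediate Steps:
G(k, Y) = sqrt(Y**2 + k**2)
o(Q) = -273*Q
1/o(G(3, 16)) = 1/(-273*sqrt(16**2 + 3**2)) = 1/(-273*sqrt(256 + 9)) = 1/(-273*sqrt(265)) = -sqrt(265)/72345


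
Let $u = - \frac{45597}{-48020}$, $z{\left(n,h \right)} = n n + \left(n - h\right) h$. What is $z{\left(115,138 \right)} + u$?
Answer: $\frac{482694617}{48020} \approx 10052.0$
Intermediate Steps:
$z{\left(n,h \right)} = n^{2} + h \left(n - h\right)$
$u = \frac{45597}{48020}$ ($u = \left(-45597\right) \left(- \frac{1}{48020}\right) = \frac{45597}{48020} \approx 0.94954$)
$z{\left(115,138 \right)} + u = \left(115^{2} - 138^{2} + 138 \cdot 115\right) + \frac{45597}{48020} = \left(13225 - 19044 + 15870\right) + \frac{45597}{48020} = 10051 + \frac{45597}{48020} = \frac{482694617}{48020}$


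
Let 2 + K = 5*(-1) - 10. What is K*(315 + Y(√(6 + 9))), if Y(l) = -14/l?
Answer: -5355 + 238*√15/15 ≈ -5293.5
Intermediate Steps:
K = -17 (K = -2 + (5*(-1) - 10) = -2 + (-5 - 10) = -2 - 15 = -17)
K*(315 + Y(√(6 + 9))) = -17*(315 - 14/√(6 + 9)) = -17*(315 - 14*√15/15) = -5355 + 238*√15/15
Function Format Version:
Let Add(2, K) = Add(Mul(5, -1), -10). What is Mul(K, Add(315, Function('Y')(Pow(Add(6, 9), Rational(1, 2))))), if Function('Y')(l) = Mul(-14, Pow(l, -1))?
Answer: Add(-5355, Mul(Rational(238, 15), Pow(15, Rational(1, 2)))) ≈ -5293.5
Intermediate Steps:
K = -17 (K = Add(-2, Add(Mul(5, -1), -10)) = Add(-2, Add(-5, -10)) = Add(-2, -15) = -17)
Mul(K, Add(315, Function('Y')(Pow(Add(6, 9), Rational(1, 2))))) = Mul(-17, Add(315, Mul(-14, Pow(Pow(Add(6, 9), Rational(1, 2)), -1)))) = Mul(-17, Add(315, Mul(-14, Pow(Pow(15, Rational(1, 2)), -1)))) = Mul(-17, Add(315, Mul(-14, Mul(Rational(1, 15), Pow(15, Rational(1, 2)))))) = Mul(-17, Add(315, Mul(Rational(-14, 15), Pow(15, Rational(1, 2))))) = Add(-5355, Mul(Rational(238, 15), Pow(15, Rational(1, 2))))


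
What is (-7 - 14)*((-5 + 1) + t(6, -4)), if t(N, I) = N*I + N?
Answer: 462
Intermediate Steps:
t(N, I) = N + I*N (t(N, I) = I*N + N = N + I*N)
(-7 - 14)*((-5 + 1) + t(6, -4)) = (-7 - 14)*((-5 + 1) + 6*(1 - 4)) = -21*(-4 + 6*(-3)) = -21*(-4 - 18) = -21*(-22) = 462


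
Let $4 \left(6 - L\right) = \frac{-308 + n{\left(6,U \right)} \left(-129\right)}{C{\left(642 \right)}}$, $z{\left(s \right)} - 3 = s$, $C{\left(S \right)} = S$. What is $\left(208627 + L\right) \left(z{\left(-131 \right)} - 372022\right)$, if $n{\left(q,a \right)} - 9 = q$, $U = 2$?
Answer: $- \frac{33231245088675}{428} \approx -7.7643 \cdot 10^{10}$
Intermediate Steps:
$n{\left(q,a \right)} = 9 + q$
$z{\left(s \right)} = 3 + s$
$L = \frac{17651}{2568}$ ($L = 6 - \frac{\left(-308 + \left(9 + 6\right) \left(-129\right)\right) \frac{1}{642}}{4} = 6 - \frac{\left(-308 + 15 \left(-129\right)\right) \frac{1}{642}}{4} = 6 - \frac{\left(-308 - 1935\right) \frac{1}{642}}{4} = 6 - \frac{\left(-2243\right) \frac{1}{642}}{4} = 6 - - \frac{2243}{2568} = 6 + \frac{2243}{2568} = \frac{17651}{2568} \approx 6.8734$)
$\left(208627 + L\right) \left(z{\left(-131 \right)} - 372022\right) = \left(208627 + \frac{17651}{2568}\right) \left(\left(3 - 131\right) - 372022\right) = \frac{535771787 \left(-128 - 372022\right)}{2568} = \frac{535771787}{2568} \left(-372150\right) = - \frac{33231245088675}{428}$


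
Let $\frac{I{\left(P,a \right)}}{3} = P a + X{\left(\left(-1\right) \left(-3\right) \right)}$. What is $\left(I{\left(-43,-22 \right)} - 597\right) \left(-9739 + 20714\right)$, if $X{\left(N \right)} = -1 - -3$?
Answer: $24660825$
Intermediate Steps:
$X{\left(N \right)} = 2$ ($X{\left(N \right)} = -1 + 3 = 2$)
$I{\left(P,a \right)} = 6 + 3 P a$ ($I{\left(P,a \right)} = 3 \left(P a + 2\right) = 3 \left(2 + P a\right) = 6 + 3 P a$)
$\left(I{\left(-43,-22 \right)} - 597\right) \left(-9739 + 20714\right) = \left(\left(6 + 3 \left(-43\right) \left(-22\right)\right) - 597\right) \left(-9739 + 20714\right) = \left(\left(6 + 2838\right) - 597\right) 10975 = \left(2844 - 597\right) 10975 = 2247 \cdot 10975 = 24660825$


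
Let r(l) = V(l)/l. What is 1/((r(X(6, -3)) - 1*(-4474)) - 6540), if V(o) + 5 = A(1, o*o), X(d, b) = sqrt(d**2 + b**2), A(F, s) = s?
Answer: -9297/19207442 - 6*sqrt(5)/9603721 ≈ -0.00048543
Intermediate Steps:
X(d, b) = sqrt(b**2 + d**2)
V(o) = -5 + o**2 (V(o) = -5 + o*o = -5 + o**2)
r(l) = (-5 + l**2)/l
1/((r(X(6, -3)) - 1*(-4474)) - 6540) = 1/(((sqrt((-3)**2 + 6**2) - 5/sqrt((-3)**2 + 6**2)) - 1*(-4474)) - 6540) = 1/(((sqrt(9 + 36) - 5/sqrt(9 + 36)) + 4474) - 6540) = 1/(((sqrt(45) - 5*sqrt(5)/15) + 4474) - 6540) = 1/(((3*sqrt(5) - 5*sqrt(5)/15) + 4474) - 6540) = 1/(((3*sqrt(5) - sqrt(5)/3) + 4474) - 6540) = 1/((8*sqrt(5)/3 + 4474) - 6540) = 1/((4474 + 8*sqrt(5)/3) - 6540) = 1/(-2066 + 8*sqrt(5)/3)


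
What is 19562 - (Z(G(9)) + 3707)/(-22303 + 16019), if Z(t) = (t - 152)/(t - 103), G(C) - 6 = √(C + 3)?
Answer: 1155185581205/59050748 + 49*√3/29525374 ≈ 19563.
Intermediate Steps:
G(C) = 6 + √(3 + C) (G(C) = 6 + √(C + 3) = 6 + √(3 + C))
Z(t) = (-152 + t)/(-103 + t)
19562 - (Z(G(9)) + 3707)/(-22303 + 16019) = 19562 - ((-152 + (6 + √(3 + 9)))/(-103 + (6 + √(3 + 9))) + 3707)/(-22303 + 16019) = 19562 - ((-152 + (6 + √12))/(-103 + (6 + √12)) + 3707)/(-6284) = 19562 - ((-152 + (6 + 2*√3))/(-103 + (6 + 2*√3)) + 3707)*(-1)/6284 = 19562 - ((-146 + 2*√3)/(-97 + 2*√3) + 3707)*(-1)/6284 = 19562 - (3707 + (-146 + 2*√3)/(-97 + 2*√3))*(-1)/6284 = 19562 - (-3707/6284 - (-146 + 2*√3)/(6284*(-97 + 2*√3))) = 19562 + (3707/6284 + (-146 + 2*√3)/(6284*(-97 + 2*√3))) = 122931315/6284 + (-146 + 2*√3)/(6284*(-97 + 2*√3))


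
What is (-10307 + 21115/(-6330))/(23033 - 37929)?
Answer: 13052885/18858336 ≈ 0.69215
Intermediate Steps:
(-10307 + 21115/(-6330))/(23033 - 37929) = (-10307 + 21115*(-1/6330))/(-14896) = (-10307 - 4223/1266)*(-1/14896) = -13052885/1266*(-1/14896) = 13052885/18858336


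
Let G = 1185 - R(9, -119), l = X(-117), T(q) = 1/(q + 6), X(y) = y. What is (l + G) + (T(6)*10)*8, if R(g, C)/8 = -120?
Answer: 6104/3 ≈ 2034.7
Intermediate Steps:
T(q) = 1/(6 + q)
l = -117
R(g, C) = -960 (R(g, C) = 8*(-120) = -960)
G = 2145 (G = 1185 - 1*(-960) = 1185 + 960 = 2145)
(l + G) + (T(6)*10)*8 = (-117 + 2145) + (10/(6 + 6))*8 = 2028 + (10/12)*8 = 2028 + ((1/12)*10)*8 = 2028 + (5/6)*8 = 2028 + 20/3 = 6104/3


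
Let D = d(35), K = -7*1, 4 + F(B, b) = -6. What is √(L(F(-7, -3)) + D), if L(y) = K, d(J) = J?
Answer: 2*√7 ≈ 5.2915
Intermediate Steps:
F(B, b) = -10 (F(B, b) = -4 - 6 = -10)
K = -7
L(y) = -7
D = 35
√(L(F(-7, -3)) + D) = √(-7 + 35) = √28 = 2*√7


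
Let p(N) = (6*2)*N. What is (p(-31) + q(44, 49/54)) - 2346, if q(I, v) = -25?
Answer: -2743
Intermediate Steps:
p(N) = 12*N
(p(-31) + q(44, 49/54)) - 2346 = (12*(-31) - 25) - 2346 = (-372 - 25) - 2346 = -397 - 2346 = -2743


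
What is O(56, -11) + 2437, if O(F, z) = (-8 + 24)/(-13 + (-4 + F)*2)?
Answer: 221783/91 ≈ 2437.2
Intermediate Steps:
O(F, z) = 16/(-21 + 2*F) (O(F, z) = 16/(-13 + (-8 + 2*F)) = 16/(-21 + 2*F))
O(56, -11) + 2437 = 16/(-21 + 2*56) + 2437 = 16/(-21 + 112) + 2437 = 16/91 + 2437 = 221783/91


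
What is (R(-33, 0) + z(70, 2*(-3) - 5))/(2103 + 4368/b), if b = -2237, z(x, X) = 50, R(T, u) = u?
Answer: 111850/4700043 ≈ 0.023798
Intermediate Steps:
(R(-33, 0) + z(70, 2*(-3) - 5))/(2103 + 4368/b) = (0 + 50)/(2103 + 4368/(-2237)) = 50/(2103 + 4368*(-1/2237)) = 50/(2103 - 4368/2237) = 50/(4700043/2237) = 50*(2237/4700043) = 111850/4700043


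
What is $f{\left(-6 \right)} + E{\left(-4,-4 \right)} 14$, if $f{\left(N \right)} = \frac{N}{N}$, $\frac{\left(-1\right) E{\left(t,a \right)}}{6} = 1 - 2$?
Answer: $85$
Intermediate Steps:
$E{\left(t,a \right)} = 6$ ($E{\left(t,a \right)} = - 6 \left(1 - 2\right) = \left(-6\right) \left(-1\right) = 6$)
$f{\left(N \right)} = 1$
$f{\left(-6 \right)} + E{\left(-4,-4 \right)} 14 = 1 + 6 \cdot 14 = 1 + 84 = 85$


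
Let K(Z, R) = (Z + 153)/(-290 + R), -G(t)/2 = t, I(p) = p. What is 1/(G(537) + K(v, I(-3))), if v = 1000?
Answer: -293/315835 ≈ -0.00092770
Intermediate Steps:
G(t) = -2*t
K(Z, R) = (153 + Z)/(-290 + R)
1/(G(537) + K(v, I(-3))) = 1/(-2*537 + (153 + 1000)/(-290 - 3)) = 1/(-1074 + 1153/(-293)) = 1/(-1074 - 1/293*1153) = 1/(-1074 - 1153/293) = 1/(-315835/293) = -293/315835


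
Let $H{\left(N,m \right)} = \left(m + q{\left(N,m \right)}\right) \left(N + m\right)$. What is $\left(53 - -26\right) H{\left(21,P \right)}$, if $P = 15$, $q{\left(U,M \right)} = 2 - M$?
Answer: $5688$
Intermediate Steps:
$H{\left(N,m \right)} = 2 N + 2 m$ ($H{\left(N,m \right)} = \left(m - \left(-2 + m\right)\right) \left(N + m\right) = 2 \left(N + m\right) = 2 N + 2 m$)
$\left(53 - -26\right) H{\left(21,P \right)} = \left(53 - -26\right) \left(2 \cdot 21 + 2 \cdot 15\right) = \left(53 + 26\right) \left(42 + 30\right) = 79 \cdot 72 = 5688$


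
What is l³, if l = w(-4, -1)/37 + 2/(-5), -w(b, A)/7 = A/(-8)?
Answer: -246491883/3241792000 ≈ -0.076036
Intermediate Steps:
w(b, A) = 7*A/8 (w(b, A) = -7*A/(-8) = -7*A*(-1)/8 = -(-7)*A/8 = 7*A/8)
l = -627/1480 (l = ((7/8)*(-1))/37 + 2/(-5) = -7/8*1/37 + 2*(-⅕) = -7/296 - ⅖ = -627/1480 ≈ -0.42365)
l³ = (-627/1480)³ = -246491883/3241792000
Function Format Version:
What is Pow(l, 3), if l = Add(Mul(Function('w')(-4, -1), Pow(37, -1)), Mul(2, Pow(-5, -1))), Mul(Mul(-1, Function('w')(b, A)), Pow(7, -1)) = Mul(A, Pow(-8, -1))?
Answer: Rational(-246491883, 3241792000) ≈ -0.076036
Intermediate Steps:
Function('w')(b, A) = Mul(Rational(7, 8), A) (Function('w')(b, A) = Mul(-7, Mul(A, Pow(-8, -1))) = Mul(-7, Mul(A, Rational(-1, 8))) = Mul(-7, Mul(Rational(-1, 8), A)) = Mul(Rational(7, 8), A))
l = Rational(-627, 1480) (l = Add(Mul(Mul(Rational(7, 8), -1), Pow(37, -1)), Mul(2, Pow(-5, -1))) = Add(Mul(Rational(-7, 8), Rational(1, 37)), Mul(2, Rational(-1, 5))) = Add(Rational(-7, 296), Rational(-2, 5)) = Rational(-627, 1480) ≈ -0.42365)
Pow(l, 3) = Pow(Rational(-627, 1480), 3) = Rational(-246491883, 3241792000)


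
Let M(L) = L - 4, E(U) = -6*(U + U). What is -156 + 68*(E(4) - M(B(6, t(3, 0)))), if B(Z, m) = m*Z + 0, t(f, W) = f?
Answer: -4372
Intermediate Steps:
B(Z, m) = Z*m (B(Z, m) = Z*m + 0 = Z*m)
E(U) = -12*U
M(L) = -4 + L
-156 + 68*(E(4) - M(B(6, t(3, 0)))) = -156 + 68*(-12*4 - (-4 + 6*3)) = -156 + 68*(-48 - (-4 + 18)) = -156 + 68*(-48 - 1*14) = -156 + 68*(-48 - 14) = -156 + 68*(-62) = -156 - 4216 = -4372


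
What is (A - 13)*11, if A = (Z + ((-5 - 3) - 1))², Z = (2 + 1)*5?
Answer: 253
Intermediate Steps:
Z = 15 (Z = 3*5 = 15)
A = 36 (A = (15 + ((-5 - 3) - 1))² = (15 + (-8 - 1))² = (15 - 9)² = 6² = 36)
(A - 13)*11 = (36 - 13)*11 = 23*11 = 253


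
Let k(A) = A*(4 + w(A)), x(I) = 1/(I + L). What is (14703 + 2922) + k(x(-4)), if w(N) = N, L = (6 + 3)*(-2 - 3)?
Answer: 42317430/2401 ≈ 17625.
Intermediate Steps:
L = -45 (L = 9*(-5) = -45)
x(I) = 1/(-45 + I) (x(I) = 1/(I - 45) = 1/(-45 + I))
k(A) = A*(4 + A)
(14703 + 2922) + k(x(-4)) = (14703 + 2922) + (4 + 1/(-45 - 4))/(-45 - 4) = 17625 + (4 + 1/(-49))/(-49) = 17625 - (4 - 1/49)/49 = 17625 - 1/49*195/49 = 17625 - 195/2401 = 42317430/2401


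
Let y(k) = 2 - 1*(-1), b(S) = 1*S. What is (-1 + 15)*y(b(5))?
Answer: 42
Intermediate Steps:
b(S) = S
y(k) = 3 (y(k) = 2 + 1 = 3)
(-1 + 15)*y(b(5)) = (-1 + 15)*3 = 14*3 = 42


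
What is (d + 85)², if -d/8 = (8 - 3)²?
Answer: 13225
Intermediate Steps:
d = -200 (d = -8*(8 - 3)² = -8*5² = -8*25 = -200)
(d + 85)² = (-200 + 85)² = (-115)² = 13225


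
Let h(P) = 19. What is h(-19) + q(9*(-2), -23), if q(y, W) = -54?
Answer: -35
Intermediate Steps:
h(-19) + q(9*(-2), -23) = 19 - 54 = -35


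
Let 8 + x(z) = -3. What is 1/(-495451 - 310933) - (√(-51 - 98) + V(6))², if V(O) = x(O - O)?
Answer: 22578751/806384 + 22*I*√149 ≈ 28.0 + 268.54*I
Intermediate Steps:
x(z) = -11 (x(z) = -8 - 3 = -11)
V(O) = -11
1/(-495451 - 310933) - (√(-51 - 98) + V(6))² = 1/(-495451 - 310933) - (√(-51 - 98) - 11)² = 1/(-806384) - (√(-149) - 11)² = -1/806384 - (I*√149 - 11)² = -1/806384 - (-11 + I*√149)²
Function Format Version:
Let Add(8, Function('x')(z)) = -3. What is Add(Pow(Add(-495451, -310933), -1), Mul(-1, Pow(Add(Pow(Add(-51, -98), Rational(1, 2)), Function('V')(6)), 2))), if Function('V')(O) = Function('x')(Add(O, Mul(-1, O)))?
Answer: Add(Rational(22578751, 806384), Mul(22, I, Pow(149, Rational(1, 2)))) ≈ Add(28.000, Mul(268.54, I))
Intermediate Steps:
Function('x')(z) = -11 (Function('x')(z) = Add(-8, -3) = -11)
Function('V')(O) = -11
Add(Pow(Add(-495451, -310933), -1), Mul(-1, Pow(Add(Pow(Add(-51, -98), Rational(1, 2)), Function('V')(6)), 2))) = Add(Pow(Add(-495451, -310933), -1), Mul(-1, Pow(Add(Pow(Add(-51, -98), Rational(1, 2)), -11), 2))) = Add(Pow(-806384, -1), Mul(-1, Pow(Add(Pow(-149, Rational(1, 2)), -11), 2))) = Add(Rational(-1, 806384), Mul(-1, Pow(Add(Mul(I, Pow(149, Rational(1, 2))), -11), 2))) = Add(Rational(-1, 806384), Mul(-1, Pow(Add(-11, Mul(I, Pow(149, Rational(1, 2)))), 2)))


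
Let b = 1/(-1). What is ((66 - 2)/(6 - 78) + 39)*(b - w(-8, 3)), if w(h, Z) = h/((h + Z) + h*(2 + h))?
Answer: -12005/387 ≈ -31.021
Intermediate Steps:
b = -1
w(h, Z) = h/(Z + h + h*(2 + h)) (w(h, Z) = h/((Z + h) + h*(2 + h)) = h/(Z + h + h*(2 + h)))
((66 - 2)/(6 - 78) + 39)*(b - w(-8, 3)) = ((66 - 2)/(6 - 78) + 39)*(-1 - (-8)/(3 + (-8)² + 3*(-8))) = (64/(-72) + 39)*(-1 - (-8)/(3 + 64 - 24)) = (64*(-1/72) + 39)*(-1 - (-8)/43) = (-8/9 + 39)*(-1 - (-8)/43) = 343*(-1 - 1*(-8/43))/9 = 343*(-1 + 8/43)/9 = (343/9)*(-35/43) = -12005/387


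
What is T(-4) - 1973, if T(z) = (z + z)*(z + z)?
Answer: -1909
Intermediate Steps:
T(z) = 4*z**2 (T(z) = (2*z)*(2*z) = 4*z**2)
T(-4) - 1973 = 4*(-4)**2 - 1973 = 4*16 - 1973 = 64 - 1973 = -1909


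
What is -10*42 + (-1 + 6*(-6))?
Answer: -457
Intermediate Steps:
-10*42 + (-1 + 6*(-6)) = -420 + (-1 - 36) = -420 - 37 = -457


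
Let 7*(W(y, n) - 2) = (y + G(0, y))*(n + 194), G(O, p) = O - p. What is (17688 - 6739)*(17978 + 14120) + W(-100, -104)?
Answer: 351441004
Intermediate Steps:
W(y, n) = 2 (W(y, n) = 2 + ((y + (0 - y))*(n + 194))/7 = 2 + ((y - y)*(194 + n))/7 = 2 + (0*(194 + n))/7 = 2 + (⅐)*0 = 2 + 0 = 2)
(17688 - 6739)*(17978 + 14120) + W(-100, -104) = (17688 - 6739)*(17978 + 14120) + 2 = 10949*32098 + 2 = 351441002 + 2 = 351441004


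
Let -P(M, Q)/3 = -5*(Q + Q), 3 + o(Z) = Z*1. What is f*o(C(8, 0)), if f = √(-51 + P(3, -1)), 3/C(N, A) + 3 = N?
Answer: -108*I/5 ≈ -21.6*I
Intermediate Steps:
C(N, A) = 3/(-3 + N)
o(Z) = -3 + Z (o(Z) = -3 + Z*1 = -3 + Z)
P(M, Q) = 30*Q (P(M, Q) = -(-15)*(Q + Q) = -(-15)*2*Q = -(-30)*Q = 30*Q)
f = 9*I (f = √(-51 + 30*(-1)) = √(-51 - 30) = √(-81) = 9*I ≈ 9.0*I)
f*o(C(8, 0)) = (9*I)*(-3 + 3/(-3 + 8)) = (9*I)*(-3 + 3/5) = (9*I)*(-3 + 3*(⅕)) = (9*I)*(-3 + ⅗) = (9*I)*(-12/5) = -108*I/5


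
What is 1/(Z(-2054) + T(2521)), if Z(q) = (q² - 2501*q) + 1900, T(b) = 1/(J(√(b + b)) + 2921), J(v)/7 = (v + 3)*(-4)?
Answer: 38326476047507/358654180437232607281 - 28*√5042/358654180437232607281 ≈ 1.0686e-7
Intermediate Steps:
J(v) = -84 - 28*v (J(v) = 7*((v + 3)*(-4)) = 7*((3 + v)*(-4)) = 7*(-12 - 4*v) = -84 - 28*v)
T(b) = 1/(2837 - 28*√2*√b) (T(b) = 1/((-84 - 28*√(b + b)) + 2921) = 1/((-84 - 28*√2*√b) + 2921) = 1/(2837 - 28*√2*√b))
Z(q) = 1900 + q² - 2501*q
1/(Z(-2054) + T(2521)) = 1/((1900 + (-2054)² - 2501*(-2054)) - 1/(-2837 + 28*√2*√2521)) = 1/((1900 + 4218916 + 5137054) - 1/(-2837 + 28*√5042)) = 1/(9357870 - 1/(-2837 + 28*√5042))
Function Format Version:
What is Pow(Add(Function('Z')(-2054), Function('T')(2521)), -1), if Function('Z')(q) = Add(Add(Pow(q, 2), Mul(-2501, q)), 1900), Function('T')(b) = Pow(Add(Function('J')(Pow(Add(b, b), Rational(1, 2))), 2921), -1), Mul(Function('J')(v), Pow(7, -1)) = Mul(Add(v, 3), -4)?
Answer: Add(Rational(38326476047507, 358654180437232607281), Mul(Rational(-28, 358654180437232607281), Pow(5042, Rational(1, 2)))) ≈ 1.0686e-7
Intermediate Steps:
Function('J')(v) = Add(-84, Mul(-28, v)) (Function('J')(v) = Mul(7, Mul(Add(v, 3), -4)) = Mul(7, Mul(Add(3, v), -4)) = Mul(7, Add(-12, Mul(-4, v))) = Add(-84, Mul(-28, v)))
Function('T')(b) = Pow(Add(2837, Mul(-28, Pow(2, Rational(1, 2)), Pow(b, Rational(1, 2)))), -1) (Function('T')(b) = Pow(Add(Add(-84, Mul(-28, Pow(Add(b, b), Rational(1, 2)))), 2921), -1) = Pow(Add(Add(-84, Mul(-28, Pow(Mul(2, b), Rational(1, 2)))), 2921), -1) = Pow(Add(Add(-84, Mul(-28, Mul(Pow(2, Rational(1, 2)), Pow(b, Rational(1, 2))))), 2921), -1) = Pow(Add(Add(-84, Mul(-28, Pow(2, Rational(1, 2)), Pow(b, Rational(1, 2)))), 2921), -1) = Pow(Add(2837, Mul(-28, Pow(2, Rational(1, 2)), Pow(b, Rational(1, 2)))), -1))
Function('Z')(q) = Add(1900, Pow(q, 2), Mul(-2501, q))
Pow(Add(Function('Z')(-2054), Function('T')(2521)), -1) = Pow(Add(Add(1900, Pow(-2054, 2), Mul(-2501, -2054)), Mul(-1, Pow(Add(-2837, Mul(28, Pow(2, Rational(1, 2)), Pow(2521, Rational(1, 2)))), -1))), -1) = Pow(Add(Add(1900, 4218916, 5137054), Mul(-1, Pow(Add(-2837, Mul(28, Pow(5042, Rational(1, 2)))), -1))), -1) = Pow(Add(9357870, Mul(-1, Pow(Add(-2837, Mul(28, Pow(5042, Rational(1, 2)))), -1))), -1)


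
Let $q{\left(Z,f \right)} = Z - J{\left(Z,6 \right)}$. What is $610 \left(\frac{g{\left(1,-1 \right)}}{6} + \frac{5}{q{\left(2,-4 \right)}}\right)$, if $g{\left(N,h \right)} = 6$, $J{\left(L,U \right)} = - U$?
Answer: $\frac{3965}{4} \approx 991.25$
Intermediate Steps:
$q{\left(Z,f \right)} = 6 + Z$ ($q{\left(Z,f \right)} = Z - \left(-1\right) 6 = Z - -6 = Z + 6 = 6 + Z$)
$610 \left(\frac{g{\left(1,-1 \right)}}{6} + \frac{5}{q{\left(2,-4 \right)}}\right) = 610 \left(\frac{6}{6} + \frac{5}{6 + 2}\right) = 610 \left(6 \cdot \frac{1}{6} + \frac{5}{8}\right) = 610 \left(1 + 5 \cdot \frac{1}{8}\right) = 610 \left(1 + \frac{5}{8}\right) = 610 \cdot \frac{13}{8} = \frac{3965}{4}$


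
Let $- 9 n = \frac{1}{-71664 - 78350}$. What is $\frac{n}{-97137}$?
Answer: $- \frac{1}{131147189262} \approx -7.625 \cdot 10^{-12}$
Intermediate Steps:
$n = \frac{1}{1350126}$ ($n = - \frac{1}{9 \left(-71664 - 78350\right)} = - \frac{1}{9 \left(-150014\right)} = \left(- \frac{1}{9}\right) \left(- \frac{1}{150014}\right) = \frac{1}{1350126} \approx 7.4067 \cdot 10^{-7}$)
$\frac{n}{-97137} = \frac{1}{1350126 \left(-97137\right)} = \frac{1}{1350126} \left(- \frac{1}{97137}\right) = - \frac{1}{131147189262}$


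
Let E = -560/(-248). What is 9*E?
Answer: 630/31 ≈ 20.323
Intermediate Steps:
E = 70/31 (E = -560*(-1/248) = 70/31 ≈ 2.2581)
9*E = 9*(70/31) = 630/31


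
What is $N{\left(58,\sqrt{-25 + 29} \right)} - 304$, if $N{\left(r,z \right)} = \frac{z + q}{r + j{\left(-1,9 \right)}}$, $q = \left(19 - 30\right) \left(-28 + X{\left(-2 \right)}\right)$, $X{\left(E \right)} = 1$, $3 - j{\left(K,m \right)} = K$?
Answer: $- \frac{18549}{62} \approx -299.18$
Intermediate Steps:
$j{\left(K,m \right)} = 3 - K$
$q = 297$ ($q = \left(19 - 30\right) \left(-28 + 1\right) = \left(-11\right) \left(-27\right) = 297$)
$N{\left(r,z \right)} = \frac{297 + z}{4 + r}$ ($N{\left(r,z \right)} = \frac{z + 297}{r + \left(3 - -1\right)} = \frac{297 + z}{r + \left(3 + 1\right)} = \frac{297 + z}{r + 4} = \frac{297 + z}{4 + r}$)
$N{\left(58,\sqrt{-25 + 29} \right)} - 304 = \frac{297 + \sqrt{-25 + 29}}{4 + 58} - 304 = \frac{297 + \sqrt{4}}{62} - 304 = \frac{297 + 2}{62} - 304 = \frac{1}{62} \cdot 299 - 304 = \frac{299}{62} - 304 = - \frac{18549}{62}$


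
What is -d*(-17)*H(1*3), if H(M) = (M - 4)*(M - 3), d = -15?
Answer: 0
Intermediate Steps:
H(M) = (-4 + M)*(-3 + M)
-d*(-17)*H(1*3) = -(-15*(-17))*(12 + (1*3)² - 7*3) = -255*(12 + 3² - 7*3) = -255*(12 + 9 - 21) = -255*0 = -1*0 = 0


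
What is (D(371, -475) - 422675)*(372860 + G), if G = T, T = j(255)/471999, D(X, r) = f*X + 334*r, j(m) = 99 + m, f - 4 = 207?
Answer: -29510161976523912/157333 ≈ -1.8757e+11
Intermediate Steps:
f = 211 (f = 4 + 207 = 211)
D(X, r) = 211*X + 334*r
T = 118/157333 (T = (99 + 255)/471999 = 354*(1/471999) = 118/157333 ≈ 0.00075000)
G = 118/157333 ≈ 0.00075000
(D(371, -475) - 422675)*(372860 + G) = ((211*371 + 334*(-475)) - 422675)*(372860 + 118/157333) = ((78281 - 158650) - 422675)*(58663182498/157333) = (-80369 - 422675)*(58663182498/157333) = -503044*58663182498/157333 = -29510161976523912/157333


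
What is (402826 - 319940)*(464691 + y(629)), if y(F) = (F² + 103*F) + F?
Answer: 76731548728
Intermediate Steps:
y(F) = F² + 104*F
(402826 - 319940)*(464691 + y(629)) = (402826 - 319940)*(464691 + 629*(104 + 629)) = 82886*(464691 + 629*733) = 82886*(464691 + 461057) = 82886*925748 = 76731548728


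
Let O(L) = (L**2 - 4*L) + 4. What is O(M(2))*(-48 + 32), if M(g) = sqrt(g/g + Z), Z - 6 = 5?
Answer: -256 + 128*sqrt(3) ≈ -34.297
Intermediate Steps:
Z = 11 (Z = 6 + 5 = 11)
M(g) = 2*sqrt(3) (M(g) = sqrt(g/g + 11) = sqrt(1 + 11) = sqrt(12) = 2*sqrt(3))
O(L) = 4 + L**2 - 4*L
O(M(2))*(-48 + 32) = (4 + (2*sqrt(3))**2 - 8*sqrt(3))*(-48 + 32) = (4 + 12 - 8*sqrt(3))*(-16) = (16 - 8*sqrt(3))*(-16) = -256 + 128*sqrt(3)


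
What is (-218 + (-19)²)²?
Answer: 20449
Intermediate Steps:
(-218 + (-19)²)² = (-218 + 361)² = 143² = 20449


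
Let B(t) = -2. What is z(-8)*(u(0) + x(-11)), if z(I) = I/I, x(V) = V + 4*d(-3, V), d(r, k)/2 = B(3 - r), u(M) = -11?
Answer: -38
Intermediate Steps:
d(r, k) = -4 (d(r, k) = 2*(-2) = -4)
x(V) = -16 + V (x(V) = V + 4*(-4) = V - 16 = -16 + V)
z(I) = 1
z(-8)*(u(0) + x(-11)) = 1*(-11 + (-16 - 11)) = 1*(-11 - 27) = 1*(-38) = -38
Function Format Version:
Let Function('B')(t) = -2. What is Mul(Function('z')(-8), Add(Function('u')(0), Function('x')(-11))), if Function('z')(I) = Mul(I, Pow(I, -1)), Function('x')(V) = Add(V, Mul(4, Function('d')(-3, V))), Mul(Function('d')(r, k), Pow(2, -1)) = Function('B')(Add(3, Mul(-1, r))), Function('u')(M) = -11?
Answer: -38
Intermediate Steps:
Function('d')(r, k) = -4 (Function('d')(r, k) = Mul(2, -2) = -4)
Function('x')(V) = Add(-16, V) (Function('x')(V) = Add(V, Mul(4, -4)) = Add(V, -16) = Add(-16, V))
Function('z')(I) = 1
Mul(Function('z')(-8), Add(Function('u')(0), Function('x')(-11))) = Mul(1, Add(-11, Add(-16, -11))) = Mul(1, Add(-11, -27)) = Mul(1, -38) = -38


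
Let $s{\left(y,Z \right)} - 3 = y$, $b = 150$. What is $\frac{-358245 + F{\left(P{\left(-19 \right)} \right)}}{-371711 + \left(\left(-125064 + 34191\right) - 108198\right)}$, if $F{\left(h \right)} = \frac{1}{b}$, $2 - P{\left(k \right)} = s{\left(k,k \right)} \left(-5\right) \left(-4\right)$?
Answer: $\frac{53736749}{85617300} \approx 0.62764$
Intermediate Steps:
$s{\left(y,Z \right)} = 3 + y$
$P{\left(k \right)} = -58 - 20 k$ ($P{\left(k \right)} = 2 - \left(3 + k\right) \left(-5\right) \left(-4\right) = 2 - \left(-15 - 5 k\right) \left(-4\right) = 2 - \left(60 + 20 k\right) = -58 - 20 k$)
$F{\left(h \right)} = \frac{1}{150}$
$\frac{-358245 + F{\left(P{\left(-19 \right)} \right)}}{-371711 + \left(\left(-125064 + 34191\right) - 108198\right)} = \frac{-358245 + \frac{1}{150}}{-371711 + \left(\left(-125064 + 34191\right) - 108198\right)} = - \frac{53736749}{150 \left(-371711 - 199071\right)} = - \frac{53736749}{150 \left(-570782\right)} = \left(- \frac{53736749}{150}\right) \left(- \frac{1}{570782}\right) = \frac{53736749}{85617300}$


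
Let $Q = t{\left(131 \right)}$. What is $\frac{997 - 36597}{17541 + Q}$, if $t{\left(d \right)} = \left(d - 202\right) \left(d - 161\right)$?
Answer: $- \frac{35600}{19671} \approx -1.8098$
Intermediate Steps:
$t{\left(d \right)} = \left(-202 + d\right) \left(-161 + d\right)$
$Q = 2130$ ($Q = 32522 + 131^{2} - 47553 = 32522 + 17161 - 47553 = 2130$)
$\frac{997 - 36597}{17541 + Q} = \frac{997 - 36597}{17541 + 2130} = - \frac{35600}{19671}$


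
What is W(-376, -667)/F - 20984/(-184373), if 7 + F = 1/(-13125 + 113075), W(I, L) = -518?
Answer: 9560427573916/128996385077 ≈ 74.114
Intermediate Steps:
F = -699649/99950 (F = -7 + 1/(-13125 + 113075) = -7 + 1/99950 = -699649/99950 ≈ -7.0000)
W(-376, -667)/F - 20984/(-184373) = -518/(-699649/99950) - 20984/(-184373) = -518*(-99950/699649) - 20984*(-1/184373) = 51774100/699649 + 20984/184373 = 9560427573916/128996385077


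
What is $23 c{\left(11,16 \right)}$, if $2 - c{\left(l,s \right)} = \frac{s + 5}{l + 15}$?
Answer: $\frac{713}{26} \approx 27.423$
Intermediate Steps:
$c{\left(l,s \right)} = 2 - \frac{5 + s}{15 + l}$ ($c{\left(l,s \right)} = 2 - \frac{s + 5}{l + 15} = 2 - \frac{5 + s}{15 + l}$)
$23 c{\left(11,16 \right)} = 23 \frac{25 - 16 + 2 \cdot 11}{15 + 11} = 23 \frac{25 - 16 + 22}{26} = 23 \cdot \frac{1}{26} \cdot 31 = 23 \cdot \frac{31}{26} = \frac{713}{26}$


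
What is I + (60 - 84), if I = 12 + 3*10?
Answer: 18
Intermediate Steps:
I = 42 (I = 12 + 30 = 42)
I + (60 - 84) = 42 + (60 - 84) = 42 - 24 = 18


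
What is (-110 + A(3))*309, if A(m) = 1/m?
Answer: -33887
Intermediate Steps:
(-110 + A(3))*309 = (-110 + 1/3)*309 = (-110 + ⅓)*309 = -329/3*309 = -33887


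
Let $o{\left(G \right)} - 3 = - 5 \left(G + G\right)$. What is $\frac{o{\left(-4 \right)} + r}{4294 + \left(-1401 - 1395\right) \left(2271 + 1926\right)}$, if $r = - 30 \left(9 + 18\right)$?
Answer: $\frac{767}{11730518} \approx 6.5385 \cdot 10^{-5}$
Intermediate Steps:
$o{\left(G \right)} = 3 - 10 G$ ($o{\left(G \right)} = 3 - 5 \left(G + G\right) = 3 - 5 \cdot 2 G = 3 - 10 G$)
$r = -810$ ($r = \left(-30\right) 27 = -810$)
$\frac{o{\left(-4 \right)} + r}{4294 + \left(-1401 - 1395\right) \left(2271 + 1926\right)} = \frac{\left(3 - -40\right) - 810}{4294 + \left(-1401 - 1395\right) \left(2271 + 1926\right)} = \frac{\left(3 + 40\right) - 810}{4294 - 11734812} = \frac{43 - 810}{4294 - 11734812} = - \frac{767}{-11730518} = \left(-767\right) \left(- \frac{1}{11730518}\right) = \frac{767}{11730518}$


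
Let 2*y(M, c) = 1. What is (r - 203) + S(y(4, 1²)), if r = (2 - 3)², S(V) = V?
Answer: -403/2 ≈ -201.50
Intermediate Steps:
y(M, c) = ½ (y(M, c) = (½)*1 = ½)
r = 1 (r = (-1)² = 1)
(r - 203) + S(y(4, 1²)) = (1 - 203) + ½ = -202 + ½ = -403/2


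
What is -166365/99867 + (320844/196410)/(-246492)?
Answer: -223731747901543/134303066037090 ≈ -1.6659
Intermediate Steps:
-166365/99867 + (320844/196410)/(-246492) = -166365*1/99867 + (320844*(1/196410))*(-1/246492) = -55455/33289 + (53474/32735)*(-1/246492) = -55455/33289 - 26737/4034457810 = -223731747901543/134303066037090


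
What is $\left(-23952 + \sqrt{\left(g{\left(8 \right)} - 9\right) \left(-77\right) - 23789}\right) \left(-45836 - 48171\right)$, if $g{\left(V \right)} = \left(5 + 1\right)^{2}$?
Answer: $2251655664 - 188014 i \sqrt{6467} \approx 2.2517 \cdot 10^{9} - 1.512 \cdot 10^{7} i$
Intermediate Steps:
$g{\left(V \right)} = 36$ ($g{\left(V \right)} = 6^{2} = 36$)
$\left(-23952 + \sqrt{\left(g{\left(8 \right)} - 9\right) \left(-77\right) - 23789}\right) \left(-45836 - 48171\right) = \left(-23952 + \sqrt{\left(36 - 9\right) \left(-77\right) - 23789}\right) \left(-45836 - 48171\right) = \left(-23952 + \sqrt{27 \left(-77\right) - 23789}\right) \left(-94007\right) = \left(-23952 + \sqrt{-2079 - 23789}\right) \left(-94007\right) = \left(-23952 + \sqrt{-25868}\right) \left(-94007\right) = \left(-23952 + 2 i \sqrt{6467}\right) \left(-94007\right) = 2251655664 - 188014 i \sqrt{6467}$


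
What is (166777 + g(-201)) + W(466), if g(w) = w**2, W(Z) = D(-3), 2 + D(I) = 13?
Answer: 207189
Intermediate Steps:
D(I) = 11 (D(I) = -2 + 13 = 11)
W(Z) = 11
(166777 + g(-201)) + W(466) = (166777 + (-201)**2) + 11 = (166777 + 40401) + 11 = 207178 + 11 = 207189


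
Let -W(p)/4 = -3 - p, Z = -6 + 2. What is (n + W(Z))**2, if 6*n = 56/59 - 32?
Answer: 2637376/31329 ≈ 84.183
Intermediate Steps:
Z = -4
n = -916/177 (n = (56/59 - 32)/6 = (1/6)*(-1832/59) = -916/177 ≈ -5.1751)
W(p) = 12 + 4*p (W(p) = -4*(-3 - p) = 12 + 4*p)
(n + W(Z))**2 = (-916/177 + (12 + 4*(-4)))**2 = (-916/177 + (12 - 16))**2 = (-916/177 - 4)**2 = (-1624/177)**2 = 2637376/31329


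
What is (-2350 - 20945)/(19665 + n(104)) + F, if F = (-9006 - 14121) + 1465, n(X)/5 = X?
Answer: -87454153/4037 ≈ -21663.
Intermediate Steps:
n(X) = 5*X
F = -21662 (F = -23127 + 1465 = -21662)
(-2350 - 20945)/(19665 + n(104)) + F = (-2350 - 20945)/(19665 + 5*104) - 21662 = -23295/(19665 + 520) - 21662 = -23295/20185 - 21662 = -23295*1/20185 - 21662 = -4659/4037 - 21662 = -87454153/4037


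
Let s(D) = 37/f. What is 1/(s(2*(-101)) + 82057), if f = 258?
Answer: 258/21170743 ≈ 1.2187e-5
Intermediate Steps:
s(D) = 37/258
1/(s(2*(-101)) + 82057) = 1/(37/258 + 82057) = 1/(21170743/258) = 258/21170743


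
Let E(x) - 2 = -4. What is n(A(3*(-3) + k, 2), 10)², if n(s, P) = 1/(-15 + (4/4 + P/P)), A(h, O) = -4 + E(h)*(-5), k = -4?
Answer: 1/169 ≈ 0.0059172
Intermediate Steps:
E(x) = -2 (E(x) = 2 - 4 = -2)
A(h, O) = 6 (A(h, O) = -4 - 2*(-5) = -4 + 10 = 6)
n(s, P) = -1/13 (n(s, P) = 1/(-15 + (4*(¼) + 1)) = 1/(-15 + (1 + 1)) = 1/(-15 + 2) = 1/(-13) = -1/13)
n(A(3*(-3) + k, 2), 10)² = (-1/13)² = 1/169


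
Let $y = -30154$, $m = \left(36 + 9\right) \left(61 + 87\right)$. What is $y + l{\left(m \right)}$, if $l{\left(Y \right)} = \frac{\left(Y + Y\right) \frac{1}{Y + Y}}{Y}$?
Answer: $- \frac{200825639}{6660} \approx -30154.0$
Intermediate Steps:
$m = 6660$ ($m = 45 \cdot 148 = 6660$)
$l{\left(Y \right)} = \frac{1}{Y}$ ($l{\left(Y \right)} = \frac{2 Y \frac{1}{2 Y}}{Y} = 1 \frac{1}{Y} = \frac{1}{Y}$)
$y + l{\left(m \right)} = -30154 + \frac{1}{6660} = - \frac{200825639}{6660}$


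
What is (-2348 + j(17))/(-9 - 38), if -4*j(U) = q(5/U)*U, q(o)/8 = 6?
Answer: 2552/47 ≈ 54.298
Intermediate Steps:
q(o) = 48 (q(o) = 8*6 = 48)
j(U) = -12*U
(-2348 + j(17))/(-9 - 38) = (-2348 - 12*17)/(-9 - 38) = (-2348 - 204)/(-47) = -2552*(-1/47) = 2552/47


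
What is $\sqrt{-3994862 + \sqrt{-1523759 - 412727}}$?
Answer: $\sqrt{-3994862 + i \sqrt{1936486}} \approx 0.348 + 1998.7 i$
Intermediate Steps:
$\sqrt{-3994862 + \sqrt{-1523759 - 412727}} = \sqrt{-3994862 + \sqrt{-1936486}} = \sqrt{-3994862 + i \sqrt{1936486}}$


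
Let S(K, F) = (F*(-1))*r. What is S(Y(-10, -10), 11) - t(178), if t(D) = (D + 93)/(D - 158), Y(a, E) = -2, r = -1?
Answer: -51/20 ≈ -2.5500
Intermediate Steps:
t(D) = (93 + D)/(-158 + D)
S(K, F) = F (S(K, F) = (F*(-1))*(-1) = -F*(-1) = F)
S(Y(-10, -10), 11) - t(178) = 11 - (93 + 178)/(-158 + 178) = 11 - 271/20 = -51/20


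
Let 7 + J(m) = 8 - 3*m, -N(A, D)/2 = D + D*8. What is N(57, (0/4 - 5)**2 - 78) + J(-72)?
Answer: 1171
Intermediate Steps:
N(A, D) = -18*D (N(A, D) = -2*(D + D*8) = -2*(D + 8*D) = -18*D)
J(m) = 1 - 3*m (J(m) = -7 + (8 - 3*m) = 1 - 3*m)
N(57, (0/4 - 5)**2 - 78) + J(-72) = -18*((0/4 - 5)**2 - 78) + (1 - 3*(-72)) = -18*((0*(1/4) - 5)**2 - 78) + (1 + 216) = -18*((0 - 5)**2 - 78) + 217 = -18*((-5)**2 - 78) + 217 = -18*(25 - 78) + 217 = -18*(-53) + 217 = 954 + 217 = 1171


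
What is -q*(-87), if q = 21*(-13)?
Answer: -23751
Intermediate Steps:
q = -273
-q*(-87) = -(-273)*(-87) = -1*23751 = -23751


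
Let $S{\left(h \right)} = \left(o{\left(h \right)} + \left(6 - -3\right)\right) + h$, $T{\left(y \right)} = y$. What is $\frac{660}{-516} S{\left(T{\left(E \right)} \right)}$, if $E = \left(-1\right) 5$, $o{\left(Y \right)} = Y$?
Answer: $\frac{55}{43} \approx 1.2791$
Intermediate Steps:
$E = -5$
$S{\left(h \right)} = 9 + 2 h$ ($S{\left(h \right)} = \left(h + \left(6 - -3\right)\right) + h = \left(h + \left(6 + 3\right)\right) + h = \left(h + 9\right) + h = \left(9 + h\right) + h = 9 + 2 h$)
$\frac{660}{-516} S{\left(T{\left(E \right)} \right)} = \frac{660}{-516} \left(9 + 2 \left(-5\right)\right) = 660 \left(- \frac{1}{516}\right) \left(9 - 10\right) = \left(- \frac{55}{43}\right) \left(-1\right) = \frac{55}{43}$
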